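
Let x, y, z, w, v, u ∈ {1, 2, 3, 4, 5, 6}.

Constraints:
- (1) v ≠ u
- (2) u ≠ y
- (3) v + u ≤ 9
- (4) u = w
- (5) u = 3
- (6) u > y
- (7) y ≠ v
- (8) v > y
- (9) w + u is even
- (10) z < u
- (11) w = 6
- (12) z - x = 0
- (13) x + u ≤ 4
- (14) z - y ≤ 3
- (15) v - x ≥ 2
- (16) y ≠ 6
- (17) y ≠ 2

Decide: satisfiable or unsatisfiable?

Unsatisfiable

Constraint 5 fixes u = 3 and constraint 11 fixes w = 6, but constraint 4 requires u = w. Since 3 ≠ 6, contradiction.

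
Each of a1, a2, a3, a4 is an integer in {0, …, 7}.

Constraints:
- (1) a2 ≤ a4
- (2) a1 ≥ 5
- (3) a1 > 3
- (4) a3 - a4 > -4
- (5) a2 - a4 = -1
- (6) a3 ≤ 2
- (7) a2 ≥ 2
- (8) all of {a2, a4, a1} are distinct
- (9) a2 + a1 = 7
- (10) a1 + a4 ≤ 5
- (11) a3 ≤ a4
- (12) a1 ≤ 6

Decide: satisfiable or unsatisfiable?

Unsatisfiable

From constraint 2: a1 ≥ 5. From constraints 1 and 7: a4 ≥ a2 ≥ 2. Hence a1 + a4 ≥ 7. But constraint 10 requires a1 + a4 ≤ 5, and 5 < 7. Contradiction.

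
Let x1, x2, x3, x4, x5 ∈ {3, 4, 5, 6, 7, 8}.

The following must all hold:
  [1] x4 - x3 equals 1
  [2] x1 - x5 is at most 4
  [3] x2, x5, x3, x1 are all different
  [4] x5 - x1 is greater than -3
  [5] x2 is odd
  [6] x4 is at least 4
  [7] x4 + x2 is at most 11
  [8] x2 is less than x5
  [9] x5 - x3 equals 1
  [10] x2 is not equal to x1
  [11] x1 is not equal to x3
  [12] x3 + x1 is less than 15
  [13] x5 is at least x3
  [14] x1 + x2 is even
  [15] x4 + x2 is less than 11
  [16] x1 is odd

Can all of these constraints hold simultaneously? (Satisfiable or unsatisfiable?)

Satisfiable

Take x1 = 7, x2 = 3, x3 = 5, x4 = 6, x5 = 6. Then constraint 1: x4 - x3 = 1; constraint 2: x1 - x5 = 1, and every other listed constraint is also met.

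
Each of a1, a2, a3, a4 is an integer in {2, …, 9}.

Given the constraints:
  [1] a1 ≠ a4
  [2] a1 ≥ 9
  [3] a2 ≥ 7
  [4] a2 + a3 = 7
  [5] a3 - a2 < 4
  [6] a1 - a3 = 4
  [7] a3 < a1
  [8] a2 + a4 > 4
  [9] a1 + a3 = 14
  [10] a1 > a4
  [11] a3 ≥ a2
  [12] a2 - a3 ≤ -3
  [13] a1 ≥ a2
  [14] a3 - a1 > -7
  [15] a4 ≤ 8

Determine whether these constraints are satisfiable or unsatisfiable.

Unsatisfiable

From constraint 2: a1 ≥ 9. From constraints 3 and 11: a3 ≥ a2 ≥ 7. Hence a1 + a3 ≥ 16. But constraint 9 requires a1 + a3 = 14, and 14 < 16. Contradiction.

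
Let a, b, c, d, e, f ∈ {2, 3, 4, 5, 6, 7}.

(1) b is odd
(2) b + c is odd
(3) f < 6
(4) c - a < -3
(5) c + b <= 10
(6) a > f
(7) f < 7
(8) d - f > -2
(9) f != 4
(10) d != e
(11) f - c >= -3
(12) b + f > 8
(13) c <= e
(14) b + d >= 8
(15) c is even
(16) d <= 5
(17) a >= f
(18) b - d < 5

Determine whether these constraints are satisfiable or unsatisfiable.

Satisfiable

One satisfying assignment is a = 6, b = 7, c = 2, d = 3, e = 5, f = 2.
For the less obvious constraints — constraint 4: c - a = -4; constraint 5: c + b = 9 — and the others hold by inspection.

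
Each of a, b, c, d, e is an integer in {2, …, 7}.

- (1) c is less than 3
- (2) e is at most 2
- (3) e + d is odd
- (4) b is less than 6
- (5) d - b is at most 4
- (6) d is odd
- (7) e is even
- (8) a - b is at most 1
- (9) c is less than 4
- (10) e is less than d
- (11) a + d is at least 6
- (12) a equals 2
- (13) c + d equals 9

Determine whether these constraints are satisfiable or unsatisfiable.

Satisfiable

Try a = 2, b = 3, c = 2, d = 7, e = 2.
Check constraint 5: d - b = 4; constraint 8: a - b = -1; constraint 11: a + d = 9. The remaining constraints are straightforward to verify.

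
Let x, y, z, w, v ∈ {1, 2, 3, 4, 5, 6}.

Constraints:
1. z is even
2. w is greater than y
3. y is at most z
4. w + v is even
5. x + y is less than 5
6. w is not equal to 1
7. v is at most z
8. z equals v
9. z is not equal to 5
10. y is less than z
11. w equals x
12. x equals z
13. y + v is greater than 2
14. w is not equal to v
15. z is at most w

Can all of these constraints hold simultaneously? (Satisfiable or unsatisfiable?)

From constraints 8, 11, and 12, w = x = z = v, so w = v. But constraint 14 says w ≠ v. Contradiction.

Unsatisfiable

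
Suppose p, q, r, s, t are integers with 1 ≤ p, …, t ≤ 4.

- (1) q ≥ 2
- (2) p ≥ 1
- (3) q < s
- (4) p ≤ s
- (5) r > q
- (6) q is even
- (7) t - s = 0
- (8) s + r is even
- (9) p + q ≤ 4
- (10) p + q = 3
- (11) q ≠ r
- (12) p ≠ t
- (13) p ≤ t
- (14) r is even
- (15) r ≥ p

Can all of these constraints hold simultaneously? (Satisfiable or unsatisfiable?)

Setting (p, q, r, s, t) = (1, 2, 4, 4, 4) satisfies everything: constraint 7: t - s = 0; constraint 9: p + q = 3, and the others follow.

Satisfiable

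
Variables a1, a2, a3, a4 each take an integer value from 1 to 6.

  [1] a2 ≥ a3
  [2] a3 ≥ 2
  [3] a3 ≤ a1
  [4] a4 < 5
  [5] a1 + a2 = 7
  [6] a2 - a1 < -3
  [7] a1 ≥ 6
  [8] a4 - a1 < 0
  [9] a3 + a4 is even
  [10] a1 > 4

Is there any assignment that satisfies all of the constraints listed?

Unsatisfiable

From constraint 7: a1 ≥ 6. From constraints 1 and 2: a2 ≥ a3 ≥ 2. Hence a1 + a2 ≥ 8. But constraint 5 requires a1 + a2 = 7, and 7 < 8. Contradiction.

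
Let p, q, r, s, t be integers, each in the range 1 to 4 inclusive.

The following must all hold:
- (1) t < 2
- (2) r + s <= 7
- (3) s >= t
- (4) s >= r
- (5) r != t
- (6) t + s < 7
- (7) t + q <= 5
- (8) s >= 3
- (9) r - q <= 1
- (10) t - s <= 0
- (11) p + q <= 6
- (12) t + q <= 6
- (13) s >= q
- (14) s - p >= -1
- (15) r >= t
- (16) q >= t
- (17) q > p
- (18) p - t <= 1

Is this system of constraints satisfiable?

Satisfiable

Take p = 2, q = 4, r = 2, s = 4, t = 1. Then constraint 2: r + s = 6; constraint 6: t + s = 5, and every other listed constraint is also met.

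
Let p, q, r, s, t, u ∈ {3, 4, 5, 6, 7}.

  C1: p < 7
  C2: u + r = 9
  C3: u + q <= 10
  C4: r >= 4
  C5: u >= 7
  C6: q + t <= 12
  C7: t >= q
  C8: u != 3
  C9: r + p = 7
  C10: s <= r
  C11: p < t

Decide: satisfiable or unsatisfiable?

From constraint 5: u ≥ 7. From constraint 4: r ≥ 4. Hence u + r ≥ 11. But constraint 2 requires u + r = 9, and 9 < 11. Contradiction.

Unsatisfiable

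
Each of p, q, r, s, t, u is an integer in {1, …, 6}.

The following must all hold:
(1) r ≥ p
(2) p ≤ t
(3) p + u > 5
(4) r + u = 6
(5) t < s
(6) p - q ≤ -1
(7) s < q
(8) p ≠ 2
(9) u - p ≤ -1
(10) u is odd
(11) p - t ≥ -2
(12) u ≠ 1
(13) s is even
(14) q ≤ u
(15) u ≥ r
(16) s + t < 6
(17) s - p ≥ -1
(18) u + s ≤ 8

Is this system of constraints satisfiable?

Unsatisfiable

Constraints 2, 5, 7, 9, and 14 give t < s, s < q, q ≤ u, u < p, p ≤ t. Chaining: t < s < q ≤ u < p ≤ t, which forces t < t — impossible.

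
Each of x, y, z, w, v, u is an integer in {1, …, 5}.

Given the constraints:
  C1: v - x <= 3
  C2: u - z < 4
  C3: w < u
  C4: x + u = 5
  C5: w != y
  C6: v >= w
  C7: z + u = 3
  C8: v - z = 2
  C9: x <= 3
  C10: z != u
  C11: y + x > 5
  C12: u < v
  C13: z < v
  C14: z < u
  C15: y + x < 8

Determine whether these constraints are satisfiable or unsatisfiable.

Try x = 3, y = 4, z = 1, w = 1, v = 3, u = 2.
Check constraint 1: v - x = 0; constraint 2: u - z = 1; constraint 4: x + u = 5. The remaining constraints are straightforward to verify.

Satisfiable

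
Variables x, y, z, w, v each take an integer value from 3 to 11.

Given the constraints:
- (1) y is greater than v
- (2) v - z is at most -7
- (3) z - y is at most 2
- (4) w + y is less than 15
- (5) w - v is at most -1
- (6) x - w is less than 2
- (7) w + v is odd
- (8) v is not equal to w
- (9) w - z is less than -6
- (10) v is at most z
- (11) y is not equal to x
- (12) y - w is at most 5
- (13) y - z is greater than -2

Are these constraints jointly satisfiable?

Unsatisfiable

Constraints 2, 3, 5, and 12 give z − v ≥ 7, v − w ≥ 1, w − y ≥ -5, y − z ≥ -2.
Adding all 4 inequalities: the left sides telescope to 0, and the right sides sum to 7 + 1 + (-5) + (-2) = 1. So 0 ≥ 1, which is false.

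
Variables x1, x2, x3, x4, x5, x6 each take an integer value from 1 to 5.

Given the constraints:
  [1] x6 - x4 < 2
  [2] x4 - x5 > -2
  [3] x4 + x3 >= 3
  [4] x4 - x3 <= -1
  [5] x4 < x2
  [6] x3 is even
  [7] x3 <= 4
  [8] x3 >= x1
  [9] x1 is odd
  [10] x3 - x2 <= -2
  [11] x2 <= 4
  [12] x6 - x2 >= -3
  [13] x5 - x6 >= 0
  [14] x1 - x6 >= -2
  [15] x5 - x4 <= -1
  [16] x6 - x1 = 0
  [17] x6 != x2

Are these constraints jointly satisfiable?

Unsatisfiable

Constraints 4, 10, 12, 13, and 15 give x6 − x2 ≥ -3, x2 − x3 ≥ 2, x3 − x4 ≥ 1, x4 − x5 ≥ 1, x5 − x6 ≥ 0.
Adding all 5 inequalities: the left sides telescope to 0, and the right sides sum to (-3) + 2 + 1 + 1 + 0 = 1. So 0 ≥ 1, which is false.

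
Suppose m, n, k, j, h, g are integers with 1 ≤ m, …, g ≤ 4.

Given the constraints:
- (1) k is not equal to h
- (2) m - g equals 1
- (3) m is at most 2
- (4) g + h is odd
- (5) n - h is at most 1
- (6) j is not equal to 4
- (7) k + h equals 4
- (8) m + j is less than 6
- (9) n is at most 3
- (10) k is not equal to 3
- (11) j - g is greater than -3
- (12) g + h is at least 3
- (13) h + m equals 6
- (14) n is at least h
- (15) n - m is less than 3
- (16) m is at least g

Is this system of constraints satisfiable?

Unsatisfiable

From constraints 9 and 14: h ≤ n ≤ 3. From constraint 3: m ≤ 2. Hence h + m ≤ 5. But constraint 13 requires h + m = 6, and 6 > 5. Contradiction.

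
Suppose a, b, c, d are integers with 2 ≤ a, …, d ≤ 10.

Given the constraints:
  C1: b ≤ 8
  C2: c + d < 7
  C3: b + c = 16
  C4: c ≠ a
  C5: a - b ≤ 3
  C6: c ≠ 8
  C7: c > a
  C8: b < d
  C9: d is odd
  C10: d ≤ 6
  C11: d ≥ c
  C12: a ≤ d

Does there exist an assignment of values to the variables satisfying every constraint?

From constraint 1: b ≤ 8. From constraints 10 and 11: c ≤ d ≤ 6. Hence b + c ≤ 14. But constraint 3 requires b + c = 16, and 16 > 14. Contradiction.

Unsatisfiable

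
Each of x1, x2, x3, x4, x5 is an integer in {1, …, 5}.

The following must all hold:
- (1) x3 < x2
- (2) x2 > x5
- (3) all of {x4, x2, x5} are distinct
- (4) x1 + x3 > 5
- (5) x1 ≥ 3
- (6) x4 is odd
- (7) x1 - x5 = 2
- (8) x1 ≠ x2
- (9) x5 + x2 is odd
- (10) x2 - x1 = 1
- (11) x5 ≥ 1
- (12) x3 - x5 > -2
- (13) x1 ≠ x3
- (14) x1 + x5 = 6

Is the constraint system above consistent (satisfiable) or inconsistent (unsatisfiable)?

Satisfiable

Try x1 = 4, x2 = 5, x3 = 2, x4 = 1, x5 = 2.
Check constraint 4: x1 + x3 = 6; constraint 7: x1 - x5 = 2; constraint 10: x2 - x1 = 1. The remaining constraints are straightforward to verify.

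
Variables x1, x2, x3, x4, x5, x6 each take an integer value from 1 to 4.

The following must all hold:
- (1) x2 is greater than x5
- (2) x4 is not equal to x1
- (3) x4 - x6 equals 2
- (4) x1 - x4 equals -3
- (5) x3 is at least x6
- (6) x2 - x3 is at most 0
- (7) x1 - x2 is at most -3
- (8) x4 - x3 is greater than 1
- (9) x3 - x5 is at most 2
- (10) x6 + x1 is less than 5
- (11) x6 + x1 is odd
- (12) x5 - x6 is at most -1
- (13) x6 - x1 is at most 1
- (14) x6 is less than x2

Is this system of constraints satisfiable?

Constraints 6, 7, 9, 12, and 13 give x1 − x6 ≥ -1, x6 − x5 ≥ 1, x5 − x3 ≥ -2, x3 − x2 ≥ 0, x2 − x1 ≥ 3.
Adding all 5 inequalities: the left sides telescope to 0, and the right sides sum to (-1) + 1 + (-2) + 0 + 3 = 1. So 0 ≥ 1, which is false.

Unsatisfiable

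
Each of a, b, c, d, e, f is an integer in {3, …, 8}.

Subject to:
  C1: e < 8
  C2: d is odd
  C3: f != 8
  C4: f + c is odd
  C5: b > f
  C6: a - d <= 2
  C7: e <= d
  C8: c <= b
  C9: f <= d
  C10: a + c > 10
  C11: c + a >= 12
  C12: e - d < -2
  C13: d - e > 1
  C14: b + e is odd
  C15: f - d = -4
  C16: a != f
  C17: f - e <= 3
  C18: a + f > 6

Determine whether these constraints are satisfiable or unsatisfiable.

Take a = 6, b = 6, c = 6, d = 7, e = 3, f = 3. Then constraint 6: a - d = -1; constraint 10: a + c = 12; constraint 11: c + a = 12, and every other listed constraint is also met.

Satisfiable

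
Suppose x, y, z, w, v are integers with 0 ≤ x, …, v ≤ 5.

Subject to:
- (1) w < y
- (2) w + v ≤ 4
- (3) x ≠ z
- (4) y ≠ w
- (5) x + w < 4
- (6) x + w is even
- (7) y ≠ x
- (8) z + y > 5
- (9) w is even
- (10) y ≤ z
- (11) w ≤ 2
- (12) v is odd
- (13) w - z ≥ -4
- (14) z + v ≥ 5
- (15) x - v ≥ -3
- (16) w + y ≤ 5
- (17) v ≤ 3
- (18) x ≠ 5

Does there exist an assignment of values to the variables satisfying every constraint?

Try x = 2, y = 3, z = 3, w = 0, v = 3.
Check constraint 2: w + v = 3; constraint 5: x + w = 2. The remaining constraints are straightforward to verify.

Satisfiable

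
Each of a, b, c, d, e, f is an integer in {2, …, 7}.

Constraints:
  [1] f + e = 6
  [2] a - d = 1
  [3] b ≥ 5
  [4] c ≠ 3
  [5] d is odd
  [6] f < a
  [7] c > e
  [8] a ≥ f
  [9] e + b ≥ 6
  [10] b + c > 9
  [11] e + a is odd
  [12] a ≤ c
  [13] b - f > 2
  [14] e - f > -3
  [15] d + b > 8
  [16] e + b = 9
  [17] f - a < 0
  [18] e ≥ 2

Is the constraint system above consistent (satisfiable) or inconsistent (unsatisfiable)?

Satisfiable

Take a = 4, b = 6, c = 4, d = 3, e = 3, f = 3. Then constraint 1: f + e = 6; constraint 2: a - d = 1, and every other listed constraint is also met.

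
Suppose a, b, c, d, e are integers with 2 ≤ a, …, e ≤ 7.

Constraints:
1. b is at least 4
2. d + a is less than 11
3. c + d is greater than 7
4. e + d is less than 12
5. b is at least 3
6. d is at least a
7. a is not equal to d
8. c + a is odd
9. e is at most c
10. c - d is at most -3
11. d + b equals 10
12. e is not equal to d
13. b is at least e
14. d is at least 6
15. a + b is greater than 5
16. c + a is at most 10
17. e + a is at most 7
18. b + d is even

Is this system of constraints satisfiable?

The assignment a = 4, b = 4, c = 3, d = 6, e = 3 works:
  constraint 2 holds since d + a = 10.
  constraint 3 holds since c + d = 9.
The rest check out directly.

Satisfiable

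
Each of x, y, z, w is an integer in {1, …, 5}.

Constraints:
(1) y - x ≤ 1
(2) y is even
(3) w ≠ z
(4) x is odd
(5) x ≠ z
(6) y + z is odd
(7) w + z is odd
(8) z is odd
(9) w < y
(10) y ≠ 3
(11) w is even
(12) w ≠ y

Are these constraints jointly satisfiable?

The assignment x = 3, y = 4, z = 1, w = 2 works:
  constraint 1 holds since y - x = 1.
  constraint 2 holds since y = 4 is even.
  constraint 4 holds since x = 3 is odd.
The rest check out directly.

Satisfiable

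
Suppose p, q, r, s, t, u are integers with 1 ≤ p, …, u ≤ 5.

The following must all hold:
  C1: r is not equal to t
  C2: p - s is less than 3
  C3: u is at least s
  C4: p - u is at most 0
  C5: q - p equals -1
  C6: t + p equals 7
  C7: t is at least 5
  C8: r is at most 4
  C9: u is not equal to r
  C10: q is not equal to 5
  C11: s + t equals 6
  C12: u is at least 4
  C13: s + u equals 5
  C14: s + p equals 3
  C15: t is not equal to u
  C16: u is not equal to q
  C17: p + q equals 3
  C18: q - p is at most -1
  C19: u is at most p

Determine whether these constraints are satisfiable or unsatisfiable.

From constraint 7: t ≥ 5. From constraints 12 and 19: p ≥ u ≥ 4. Hence t + p ≥ 9. But constraint 6 requires t + p = 7, and 7 < 9. Contradiction.

Unsatisfiable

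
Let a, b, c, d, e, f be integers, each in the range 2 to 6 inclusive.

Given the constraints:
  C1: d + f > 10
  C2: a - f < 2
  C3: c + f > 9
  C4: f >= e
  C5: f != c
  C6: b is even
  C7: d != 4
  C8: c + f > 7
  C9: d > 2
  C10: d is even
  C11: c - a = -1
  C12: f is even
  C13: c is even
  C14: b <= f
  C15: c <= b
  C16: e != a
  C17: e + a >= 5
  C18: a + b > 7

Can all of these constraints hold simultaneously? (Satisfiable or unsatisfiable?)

Satisfiable

The assignment a = 5, b = 4, c = 4, d = 6, e = 2, f = 6 works:
  constraint 1 holds since d + f = 12.
  constraint 2 holds since a - f = -1.
The rest check out directly.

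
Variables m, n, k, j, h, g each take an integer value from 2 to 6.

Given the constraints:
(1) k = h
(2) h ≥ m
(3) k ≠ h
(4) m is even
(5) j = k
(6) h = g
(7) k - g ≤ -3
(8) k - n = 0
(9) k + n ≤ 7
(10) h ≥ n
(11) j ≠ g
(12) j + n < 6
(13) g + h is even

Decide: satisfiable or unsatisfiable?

From constraints 1, 5, and 6, j = k = h = g, so j = g. But constraint 11 says j ≠ g. Contradiction.

Unsatisfiable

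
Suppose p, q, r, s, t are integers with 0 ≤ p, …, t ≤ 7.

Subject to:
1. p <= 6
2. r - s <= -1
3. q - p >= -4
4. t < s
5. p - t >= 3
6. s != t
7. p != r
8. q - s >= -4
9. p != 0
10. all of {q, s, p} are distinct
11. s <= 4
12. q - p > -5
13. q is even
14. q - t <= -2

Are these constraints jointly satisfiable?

Constraints 3, 5, and 14 give p − t ≥ 3, t − q ≥ 2, q − p ≥ -4.
Adding all 3 inequalities: the left sides telescope to 0, and the right sides sum to 3 + 2 + (-4) = 1. So 0 ≥ 1, which is false.

Unsatisfiable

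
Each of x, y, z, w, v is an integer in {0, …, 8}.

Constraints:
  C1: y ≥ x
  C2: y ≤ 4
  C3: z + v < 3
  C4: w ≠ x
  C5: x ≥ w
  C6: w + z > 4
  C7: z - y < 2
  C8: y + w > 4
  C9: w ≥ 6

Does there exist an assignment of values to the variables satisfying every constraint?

Unsatisfiable

From constraints 5 and 9: x ≥ w and w ≥ 6, so x ≥ 6. From constraints 1 and 2: x ≤ y and y ≤ 4, so x ≤ 4. But 4 < 6, so no value of x works.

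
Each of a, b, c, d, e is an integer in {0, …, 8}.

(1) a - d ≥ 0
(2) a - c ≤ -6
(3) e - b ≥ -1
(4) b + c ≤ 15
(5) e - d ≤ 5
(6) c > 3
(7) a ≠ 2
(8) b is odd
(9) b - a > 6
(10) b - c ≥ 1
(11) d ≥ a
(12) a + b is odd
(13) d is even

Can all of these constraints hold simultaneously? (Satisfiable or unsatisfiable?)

Unsatisfiable

Constraints 1, 2, 3, 5, and 10 give b − c ≥ 1, c − a ≥ 6, a − d ≥ 0, d − e ≥ -5, e − b ≥ -1.
Adding all 5 inequalities: the left sides telescope to 0, and the right sides sum to 1 + 6 + 0 + (-5) + (-1) = 1. So 0 ≥ 1, which is false.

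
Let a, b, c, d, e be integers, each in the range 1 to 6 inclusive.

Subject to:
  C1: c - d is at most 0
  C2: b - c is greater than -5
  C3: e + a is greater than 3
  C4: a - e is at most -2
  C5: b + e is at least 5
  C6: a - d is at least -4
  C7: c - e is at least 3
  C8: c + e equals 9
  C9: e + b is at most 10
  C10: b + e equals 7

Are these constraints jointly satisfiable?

Constraints 1, 4, 6, and 7 give d − c ≥ 0, c − e ≥ 3, e − a ≥ 2, a − d ≥ -4.
Adding all 4 inequalities: the left sides telescope to 0, and the right sides sum to 0 + 3 + 2 + (-4) = 1. So 0 ≥ 1, which is false.

Unsatisfiable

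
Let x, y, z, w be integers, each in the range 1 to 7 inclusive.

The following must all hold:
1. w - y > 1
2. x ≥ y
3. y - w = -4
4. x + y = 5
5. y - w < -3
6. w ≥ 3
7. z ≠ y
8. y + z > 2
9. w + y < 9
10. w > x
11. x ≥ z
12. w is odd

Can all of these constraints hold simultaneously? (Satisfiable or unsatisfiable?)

The assignment x = 4, y = 1, z = 4, w = 5 works:
  constraint 1 holds since w - y = 4.
  constraint 3 holds since y - w = -4.
  constraint 4 holds since x + y = 5.
The rest check out directly.

Satisfiable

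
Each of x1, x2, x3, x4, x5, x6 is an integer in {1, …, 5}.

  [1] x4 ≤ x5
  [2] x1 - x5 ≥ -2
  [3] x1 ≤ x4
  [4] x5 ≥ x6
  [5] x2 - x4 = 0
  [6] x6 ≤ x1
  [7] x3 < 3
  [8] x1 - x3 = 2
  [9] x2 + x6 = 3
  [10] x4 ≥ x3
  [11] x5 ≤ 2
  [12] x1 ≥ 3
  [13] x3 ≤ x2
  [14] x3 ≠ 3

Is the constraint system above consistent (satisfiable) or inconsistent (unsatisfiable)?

Unsatisfiable

From constraints 3 and 12: x4 ≥ x1 and x1 ≥ 3, so x4 ≥ 3. From constraints 1 and 11: x4 ≤ x5 and x5 ≤ 2, so x4 ≤ 2. But 2 < 3, so no value of x4 works.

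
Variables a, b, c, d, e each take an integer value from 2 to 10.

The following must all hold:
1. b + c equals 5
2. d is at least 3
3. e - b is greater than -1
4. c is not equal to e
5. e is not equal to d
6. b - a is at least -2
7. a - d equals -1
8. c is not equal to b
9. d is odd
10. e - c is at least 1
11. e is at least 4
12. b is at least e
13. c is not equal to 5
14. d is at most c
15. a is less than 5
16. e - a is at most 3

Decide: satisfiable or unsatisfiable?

From constraints 11 and 12: b ≥ e ≥ 4. From constraints 2 and 14: c ≥ d ≥ 3. Hence b + c ≥ 7. But constraint 1 requires b + c = 5, and 5 < 7. Contradiction.

Unsatisfiable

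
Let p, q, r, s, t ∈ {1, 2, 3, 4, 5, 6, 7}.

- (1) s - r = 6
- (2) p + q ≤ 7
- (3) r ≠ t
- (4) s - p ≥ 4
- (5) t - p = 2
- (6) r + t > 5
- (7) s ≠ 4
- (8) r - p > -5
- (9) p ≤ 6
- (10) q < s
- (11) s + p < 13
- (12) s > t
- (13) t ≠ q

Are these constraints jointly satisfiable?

Satisfiable

Setting (p, q, r, s, t) = (3, 1, 1, 7, 5) satisfies everything: constraint 1: s - r = 6; constraint 2: p + q = 4, and the others follow.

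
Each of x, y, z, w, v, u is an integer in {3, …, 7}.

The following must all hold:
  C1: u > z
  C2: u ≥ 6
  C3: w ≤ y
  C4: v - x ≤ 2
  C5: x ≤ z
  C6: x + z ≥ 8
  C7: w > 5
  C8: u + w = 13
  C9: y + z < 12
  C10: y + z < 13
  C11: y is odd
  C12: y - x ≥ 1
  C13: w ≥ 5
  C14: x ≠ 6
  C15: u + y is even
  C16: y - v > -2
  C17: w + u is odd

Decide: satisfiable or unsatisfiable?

Satisfiable

Take x = 4, y = 7, z = 4, w = 6, v = 6, u = 7. Then constraint 4: v - x = 2; constraint 6: x + z = 8; constraint 8: u + w = 13, and every other listed constraint is also met.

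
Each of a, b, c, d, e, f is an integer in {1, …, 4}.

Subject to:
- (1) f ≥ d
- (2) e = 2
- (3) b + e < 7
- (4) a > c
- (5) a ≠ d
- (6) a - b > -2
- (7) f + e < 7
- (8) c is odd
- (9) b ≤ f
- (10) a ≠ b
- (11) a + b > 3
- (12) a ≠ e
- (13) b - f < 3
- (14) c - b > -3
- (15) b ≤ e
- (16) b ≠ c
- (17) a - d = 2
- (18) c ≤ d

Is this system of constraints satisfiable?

Try a = 3, b = 2, c = 1, d = 1, e = 2, f = 2.
Check constraint 3: b + e = 4; constraint 6: a - b = 1. The remaining constraints are straightforward to verify.

Satisfiable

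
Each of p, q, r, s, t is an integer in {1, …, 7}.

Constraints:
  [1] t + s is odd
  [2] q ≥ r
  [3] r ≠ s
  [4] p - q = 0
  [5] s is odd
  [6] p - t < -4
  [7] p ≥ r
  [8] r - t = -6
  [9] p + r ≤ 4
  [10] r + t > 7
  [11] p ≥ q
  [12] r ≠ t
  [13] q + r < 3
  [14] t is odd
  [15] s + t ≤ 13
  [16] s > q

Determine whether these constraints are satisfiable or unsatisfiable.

Constraint 14 makes t odd and constraint 5 makes s odd, so t + s must be even. Constraint 1 says t + s is odd — contradiction.

Unsatisfiable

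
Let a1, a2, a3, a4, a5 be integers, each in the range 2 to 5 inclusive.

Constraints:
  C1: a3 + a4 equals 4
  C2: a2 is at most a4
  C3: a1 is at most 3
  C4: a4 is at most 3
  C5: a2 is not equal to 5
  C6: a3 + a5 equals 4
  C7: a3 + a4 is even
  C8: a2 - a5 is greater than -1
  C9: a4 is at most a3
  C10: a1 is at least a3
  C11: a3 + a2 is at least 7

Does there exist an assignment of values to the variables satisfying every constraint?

From constraints 3 and 10: a3 ≤ a1 ≤ 3. From constraints 2 and 4: a2 ≤ a4 ≤ 3. Hence a3 + a2 ≤ 6. But constraint 11 requires a3 + a2 ≥ 7, and 7 > 6. Contradiction.

Unsatisfiable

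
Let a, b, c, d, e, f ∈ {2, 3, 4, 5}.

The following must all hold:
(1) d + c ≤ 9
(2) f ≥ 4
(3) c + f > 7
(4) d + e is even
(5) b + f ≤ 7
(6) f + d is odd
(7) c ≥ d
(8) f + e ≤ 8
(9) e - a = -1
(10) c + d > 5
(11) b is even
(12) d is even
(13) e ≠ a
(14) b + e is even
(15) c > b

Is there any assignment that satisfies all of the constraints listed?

Try a = 3, b = 2, c = 5, d = 2, e = 2, f = 5.
Check constraint 1: d + c = 7; constraint 3: c + f = 10; constraint 5: b + f = 7. The remaining constraints are straightforward to verify.

Satisfiable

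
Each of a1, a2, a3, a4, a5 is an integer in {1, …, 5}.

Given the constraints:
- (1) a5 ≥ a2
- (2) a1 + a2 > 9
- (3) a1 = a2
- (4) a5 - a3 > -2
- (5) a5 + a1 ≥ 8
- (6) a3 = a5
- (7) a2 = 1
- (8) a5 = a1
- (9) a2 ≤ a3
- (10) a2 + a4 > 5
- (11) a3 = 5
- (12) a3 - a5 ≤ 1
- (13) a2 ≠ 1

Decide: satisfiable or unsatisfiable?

Constraint 11 fixes a3 = 5 and constraint 7 fixes a2 = 1. Constraints 3, 6, and 8 give a3 = a5 = a1 = a2, so a3 = a2. But 5 ≠ 1 — contradiction.

Unsatisfiable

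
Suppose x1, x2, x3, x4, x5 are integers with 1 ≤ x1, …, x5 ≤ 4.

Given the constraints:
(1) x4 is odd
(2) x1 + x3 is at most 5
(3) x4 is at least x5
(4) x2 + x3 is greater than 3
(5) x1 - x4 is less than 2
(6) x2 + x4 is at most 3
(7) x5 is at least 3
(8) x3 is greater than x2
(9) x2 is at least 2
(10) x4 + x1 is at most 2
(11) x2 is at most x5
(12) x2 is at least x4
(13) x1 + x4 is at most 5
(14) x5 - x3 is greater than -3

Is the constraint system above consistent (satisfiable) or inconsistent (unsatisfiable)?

From constraint 9: x2 ≥ 2. From constraints 3 and 7: x4 ≥ x5 ≥ 3. Hence x2 + x4 ≥ 5. But constraint 6 requires x2 + x4 ≤ 3, and 3 < 5. Contradiction.

Unsatisfiable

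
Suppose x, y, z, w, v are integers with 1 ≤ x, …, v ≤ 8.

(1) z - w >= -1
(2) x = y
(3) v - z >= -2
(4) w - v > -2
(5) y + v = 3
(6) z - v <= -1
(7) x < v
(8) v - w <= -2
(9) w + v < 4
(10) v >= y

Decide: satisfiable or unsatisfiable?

Unsatisfiable

Constraints 1, 6, and 8 give v − z ≥ 1, z − w ≥ -1, w − v ≥ 2.
Adding all 3 inequalities: the left sides telescope to 0, and the right sides sum to 1 + (-1) + 2 = 2. So 0 ≥ 2, which is false.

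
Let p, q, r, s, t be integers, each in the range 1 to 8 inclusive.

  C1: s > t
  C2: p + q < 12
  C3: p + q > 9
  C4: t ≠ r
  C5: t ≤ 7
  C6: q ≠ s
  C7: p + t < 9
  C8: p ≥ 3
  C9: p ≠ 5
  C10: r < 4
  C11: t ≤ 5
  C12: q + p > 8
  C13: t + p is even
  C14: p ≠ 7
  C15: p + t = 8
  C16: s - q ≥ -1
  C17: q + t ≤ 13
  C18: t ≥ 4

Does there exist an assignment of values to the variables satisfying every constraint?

Satisfiable

Take p = 4, q = 6, r = 1, s = 7, t = 4. Then constraint 2: p + q = 10; constraint 3: p + q = 10, and every other listed constraint is also met.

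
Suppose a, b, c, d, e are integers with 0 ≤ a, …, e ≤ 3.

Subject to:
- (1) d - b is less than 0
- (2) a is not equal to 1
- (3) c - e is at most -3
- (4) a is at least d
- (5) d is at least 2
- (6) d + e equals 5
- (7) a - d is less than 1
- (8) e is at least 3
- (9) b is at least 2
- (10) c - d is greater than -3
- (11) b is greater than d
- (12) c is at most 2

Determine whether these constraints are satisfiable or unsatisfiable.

Satisfiable

Take a = 2, b = 3, c = 0, d = 2, e = 3. Then constraint 1: d - b = -1; constraint 3: c - e = -3, and every other listed constraint is also met.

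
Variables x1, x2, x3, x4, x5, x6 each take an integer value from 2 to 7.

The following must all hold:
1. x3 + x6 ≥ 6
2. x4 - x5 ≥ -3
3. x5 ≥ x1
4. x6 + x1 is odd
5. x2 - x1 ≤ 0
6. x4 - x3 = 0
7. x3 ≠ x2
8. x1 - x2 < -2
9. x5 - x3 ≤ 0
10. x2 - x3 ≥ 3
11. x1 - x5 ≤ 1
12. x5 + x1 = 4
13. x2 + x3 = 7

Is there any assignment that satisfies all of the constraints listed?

Unsatisfiable

Constraints 5, 9, 10, and 11 give x1 − x2 ≥ 0, x2 − x3 ≥ 3, x3 − x5 ≥ 0, x5 − x1 ≥ -1.
Adding all 4 inequalities: the left sides telescope to 0, and the right sides sum to 0 + 3 + 0 + (-1) = 2. So 0 ≥ 2, which is false.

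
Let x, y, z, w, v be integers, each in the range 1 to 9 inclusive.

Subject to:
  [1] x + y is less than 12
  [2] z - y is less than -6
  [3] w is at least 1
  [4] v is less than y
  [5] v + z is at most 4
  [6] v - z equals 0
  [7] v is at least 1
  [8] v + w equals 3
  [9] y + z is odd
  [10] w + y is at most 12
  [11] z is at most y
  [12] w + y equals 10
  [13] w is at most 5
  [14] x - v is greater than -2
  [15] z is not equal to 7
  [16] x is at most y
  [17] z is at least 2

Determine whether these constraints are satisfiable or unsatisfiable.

Satisfiable

The assignment x = 2, y = 9, z = 2, w = 1, v = 2 works:
  constraint 1 holds since x + y = 11.
  constraint 2 holds since z - y = -7.
  constraint 5 holds since v + z = 4.
The rest check out directly.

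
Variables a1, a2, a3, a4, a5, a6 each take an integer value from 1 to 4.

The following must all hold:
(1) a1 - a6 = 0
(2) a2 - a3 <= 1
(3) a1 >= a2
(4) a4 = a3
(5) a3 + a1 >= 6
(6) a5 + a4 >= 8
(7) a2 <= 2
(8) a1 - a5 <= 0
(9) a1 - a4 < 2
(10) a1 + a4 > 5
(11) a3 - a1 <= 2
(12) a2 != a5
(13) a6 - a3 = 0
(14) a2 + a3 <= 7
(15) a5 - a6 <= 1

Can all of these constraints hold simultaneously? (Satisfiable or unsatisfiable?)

Satisfiable

Take a1 = 4, a2 = 2, a3 = 4, a4 = 4, a5 = 4, a6 = 4. Then constraint 1: a1 - a6 = 0; constraint 2: a2 - a3 = -2; constraint 5: a3 + a1 = 8, and every other listed constraint is also met.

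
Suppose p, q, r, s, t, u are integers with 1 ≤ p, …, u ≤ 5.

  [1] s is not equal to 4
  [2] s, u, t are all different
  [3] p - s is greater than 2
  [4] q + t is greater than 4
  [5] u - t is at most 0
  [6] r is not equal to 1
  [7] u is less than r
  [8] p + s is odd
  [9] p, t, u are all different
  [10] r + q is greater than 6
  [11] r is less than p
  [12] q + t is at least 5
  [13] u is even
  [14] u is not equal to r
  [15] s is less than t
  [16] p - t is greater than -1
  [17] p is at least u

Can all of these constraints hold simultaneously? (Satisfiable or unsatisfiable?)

The assignment p = 4, q = 4, r = 3, s = 1, t = 3, u = 2 works:
  constraint 3 holds since p - s = 3.
  constraint 4 holds since q + t = 7.
  constraint 5 holds since u - t = -1.
The rest check out directly.

Satisfiable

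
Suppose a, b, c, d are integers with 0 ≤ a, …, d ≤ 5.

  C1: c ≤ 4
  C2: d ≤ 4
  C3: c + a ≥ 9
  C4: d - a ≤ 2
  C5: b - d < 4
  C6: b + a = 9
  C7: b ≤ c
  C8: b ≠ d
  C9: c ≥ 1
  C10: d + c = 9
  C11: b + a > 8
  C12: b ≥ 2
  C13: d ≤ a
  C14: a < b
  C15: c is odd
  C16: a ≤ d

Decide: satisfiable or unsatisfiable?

Unsatisfiable

From constraints 1 and 7: b ≤ c ≤ 4. From constraints 2 and 16: a ≤ d ≤ 4. Hence b + a ≤ 8. But constraint 6 requires b + a = 9, and 9 > 8. Contradiction.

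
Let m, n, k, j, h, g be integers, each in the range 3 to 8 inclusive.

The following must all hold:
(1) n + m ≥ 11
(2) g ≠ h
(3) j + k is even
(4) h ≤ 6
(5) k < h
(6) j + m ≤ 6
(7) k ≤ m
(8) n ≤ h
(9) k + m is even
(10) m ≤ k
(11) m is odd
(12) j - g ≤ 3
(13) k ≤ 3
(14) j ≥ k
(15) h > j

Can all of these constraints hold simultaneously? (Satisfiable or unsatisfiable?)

From constraints 4 and 8: n ≤ h ≤ 6. From constraints 10 and 13: m ≤ k ≤ 3. Hence n + m ≤ 9. But constraint 1 requires n + m ≥ 11, and 11 > 9. Contradiction.

Unsatisfiable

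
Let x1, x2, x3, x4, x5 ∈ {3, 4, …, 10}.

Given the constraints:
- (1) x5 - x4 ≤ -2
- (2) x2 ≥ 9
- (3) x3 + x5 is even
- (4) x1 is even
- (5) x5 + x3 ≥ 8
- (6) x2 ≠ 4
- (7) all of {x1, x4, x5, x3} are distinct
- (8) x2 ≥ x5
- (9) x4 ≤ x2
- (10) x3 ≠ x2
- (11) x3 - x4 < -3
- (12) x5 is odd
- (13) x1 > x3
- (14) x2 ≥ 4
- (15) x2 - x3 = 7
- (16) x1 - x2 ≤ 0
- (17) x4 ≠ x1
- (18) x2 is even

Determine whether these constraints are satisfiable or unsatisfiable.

The assignment x1 = 10, x2 = 10, x3 = 3, x4 = 9, x5 = 5 works:
  constraint 1 holds since x5 - x4 = -4.
  constraint 5 holds since x5 + x3 = 8.
  constraint 11 holds since x3 - x4 = -6.
The rest check out directly.

Satisfiable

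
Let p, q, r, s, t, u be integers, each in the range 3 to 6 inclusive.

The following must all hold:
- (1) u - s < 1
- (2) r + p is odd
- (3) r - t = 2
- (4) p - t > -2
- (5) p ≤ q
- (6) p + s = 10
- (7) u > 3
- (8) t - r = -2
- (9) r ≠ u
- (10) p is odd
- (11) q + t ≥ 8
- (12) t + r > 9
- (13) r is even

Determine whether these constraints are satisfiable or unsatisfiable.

Satisfiable

Try p = 5, q = 6, r = 6, s = 5, t = 4, u = 4.
Check constraint 1: u - s = -1; constraint 3: r - t = 2. The remaining constraints are straightforward to verify.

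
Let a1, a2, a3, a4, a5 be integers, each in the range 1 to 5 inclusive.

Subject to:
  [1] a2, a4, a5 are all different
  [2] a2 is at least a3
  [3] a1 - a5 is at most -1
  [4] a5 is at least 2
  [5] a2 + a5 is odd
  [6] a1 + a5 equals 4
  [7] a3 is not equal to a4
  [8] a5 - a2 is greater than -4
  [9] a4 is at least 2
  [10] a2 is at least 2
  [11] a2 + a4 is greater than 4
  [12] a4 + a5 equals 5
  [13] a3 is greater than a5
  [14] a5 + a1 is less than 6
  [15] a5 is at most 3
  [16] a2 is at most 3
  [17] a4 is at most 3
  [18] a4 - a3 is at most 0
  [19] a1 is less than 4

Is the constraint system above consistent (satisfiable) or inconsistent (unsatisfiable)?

Constraints 4, 9, 10, 15, 16, and 17 confine each of a2, a4, a5 to the 2 values {2, 3}.
Constraint 1 requires all 3 of them to be distinct, but only 2 values are available — impossible by the pigeonhole principle.

Unsatisfiable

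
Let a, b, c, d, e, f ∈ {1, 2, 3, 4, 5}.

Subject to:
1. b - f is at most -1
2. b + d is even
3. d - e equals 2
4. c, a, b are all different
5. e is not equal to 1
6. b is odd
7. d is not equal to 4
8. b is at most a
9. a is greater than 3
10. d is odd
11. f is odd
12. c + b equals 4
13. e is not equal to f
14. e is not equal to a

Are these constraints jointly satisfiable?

Satisfiable

The assignment a = 4, b = 3, c = 1, d = 5, e = 3, f = 5 works:
  constraint 1 holds since b - f = -2.
  constraint 3 holds since d - e = 2.
The rest check out directly.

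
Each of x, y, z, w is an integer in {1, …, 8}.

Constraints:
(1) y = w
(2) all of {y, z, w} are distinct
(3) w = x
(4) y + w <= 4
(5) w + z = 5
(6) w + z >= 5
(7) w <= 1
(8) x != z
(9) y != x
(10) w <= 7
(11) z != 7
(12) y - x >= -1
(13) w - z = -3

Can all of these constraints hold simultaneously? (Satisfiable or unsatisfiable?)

From constraints 1 and 3, y = w = x, so y = x. But constraint 9 says y ≠ x. Contradiction.

Unsatisfiable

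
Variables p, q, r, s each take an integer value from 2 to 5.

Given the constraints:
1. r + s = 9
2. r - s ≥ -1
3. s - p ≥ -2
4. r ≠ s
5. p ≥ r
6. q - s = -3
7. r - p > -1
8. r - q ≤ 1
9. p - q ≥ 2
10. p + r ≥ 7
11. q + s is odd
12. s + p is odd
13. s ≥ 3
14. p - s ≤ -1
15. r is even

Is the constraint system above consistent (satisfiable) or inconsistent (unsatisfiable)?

Unsatisfiable

Constraints 2, 8, 9, and 14 give q − r ≥ -1, r − s ≥ -1, s − p ≥ 1, p − q ≥ 2.
Adding all 4 inequalities: the left sides telescope to 0, and the right sides sum to (-1) + (-1) + 1 + 2 = 1. So 0 ≥ 1, which is false.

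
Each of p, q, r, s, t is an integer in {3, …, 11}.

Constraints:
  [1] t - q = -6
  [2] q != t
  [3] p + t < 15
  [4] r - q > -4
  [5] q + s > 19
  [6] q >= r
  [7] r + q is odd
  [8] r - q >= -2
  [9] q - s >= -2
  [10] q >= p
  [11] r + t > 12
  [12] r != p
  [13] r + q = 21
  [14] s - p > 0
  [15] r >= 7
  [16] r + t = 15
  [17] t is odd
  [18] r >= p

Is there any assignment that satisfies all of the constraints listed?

Satisfiable

Take p = 9, q = 11, r = 10, s = 10, t = 5. Then constraint 1: t - q = -6; constraint 3: p + t = 14, and every other listed constraint is also met.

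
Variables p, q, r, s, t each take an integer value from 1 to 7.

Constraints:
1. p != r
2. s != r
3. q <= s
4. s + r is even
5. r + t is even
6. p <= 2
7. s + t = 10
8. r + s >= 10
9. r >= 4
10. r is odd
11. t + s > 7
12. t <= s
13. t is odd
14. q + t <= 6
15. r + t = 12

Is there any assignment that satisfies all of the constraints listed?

Satisfiable

Setting (p, q, r, s, t) = (2, 1, 7, 5, 5) satisfies everything: constraint 7: s + t = 10; constraint 8: r + s = 12; constraint 11: t + s = 10, and the others follow.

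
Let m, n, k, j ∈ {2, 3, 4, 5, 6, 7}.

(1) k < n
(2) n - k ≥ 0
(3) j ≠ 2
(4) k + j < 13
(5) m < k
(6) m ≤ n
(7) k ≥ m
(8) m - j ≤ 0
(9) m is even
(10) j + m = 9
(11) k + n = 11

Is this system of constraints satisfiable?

Satisfiable

Try m = 4, n = 6, k = 5, j = 5.
Check constraint 2: n - k = 1; constraint 4: k + j = 10. The remaining constraints are straightforward to verify.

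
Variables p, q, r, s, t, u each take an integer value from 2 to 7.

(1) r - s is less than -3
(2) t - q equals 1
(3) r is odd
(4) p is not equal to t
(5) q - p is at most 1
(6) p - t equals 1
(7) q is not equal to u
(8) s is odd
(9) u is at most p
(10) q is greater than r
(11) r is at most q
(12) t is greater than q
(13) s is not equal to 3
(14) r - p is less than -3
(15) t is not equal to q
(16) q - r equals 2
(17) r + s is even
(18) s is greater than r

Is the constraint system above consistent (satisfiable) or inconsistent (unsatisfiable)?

Satisfiable

The assignment p = 7, q = 5, r = 3, s = 7, t = 6, u = 6 works:
  constraint 1 holds since r - s = -4.
  constraint 2 holds since t - q = 1.
The rest check out directly.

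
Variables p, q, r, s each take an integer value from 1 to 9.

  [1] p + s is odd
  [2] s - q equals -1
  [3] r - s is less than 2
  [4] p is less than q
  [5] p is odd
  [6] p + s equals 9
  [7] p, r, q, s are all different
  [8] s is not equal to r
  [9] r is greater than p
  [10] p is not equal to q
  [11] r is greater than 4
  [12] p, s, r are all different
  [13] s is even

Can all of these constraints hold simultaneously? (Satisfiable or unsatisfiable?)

Take p = 1, q = 9, r = 7, s = 8. Then constraint 2: s - q = -1; constraint 3: r - s = -1; constraint 6: p + s = 9, and every other listed constraint is also met.

Satisfiable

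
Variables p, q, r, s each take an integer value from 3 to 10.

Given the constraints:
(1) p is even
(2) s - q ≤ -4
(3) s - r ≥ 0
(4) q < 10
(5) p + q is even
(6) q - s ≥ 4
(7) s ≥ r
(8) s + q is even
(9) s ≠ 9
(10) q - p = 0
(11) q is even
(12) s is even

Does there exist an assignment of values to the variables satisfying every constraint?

Satisfiable

One satisfying assignment is p = 8, q = 8, r = 3, s = 4.
For the less obvious constraints — constraint 2: s - q = -4; constraint 3: s - r = 1; constraint 6: q - s = 4 — and the others hold by inspection.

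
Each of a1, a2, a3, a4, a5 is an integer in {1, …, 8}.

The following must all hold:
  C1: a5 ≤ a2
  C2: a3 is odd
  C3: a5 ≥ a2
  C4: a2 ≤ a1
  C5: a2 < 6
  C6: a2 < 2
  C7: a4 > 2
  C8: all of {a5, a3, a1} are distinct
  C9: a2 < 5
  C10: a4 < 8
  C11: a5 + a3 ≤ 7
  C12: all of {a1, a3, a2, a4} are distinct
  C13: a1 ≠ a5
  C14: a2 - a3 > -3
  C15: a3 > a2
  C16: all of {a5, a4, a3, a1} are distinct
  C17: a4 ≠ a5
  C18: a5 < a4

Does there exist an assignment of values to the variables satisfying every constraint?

Take a1 = 4, a2 = 1, a3 = 3, a4 = 6, a5 = 1. Then constraint 11: a5 + a3 = 4; constraint 14: a2 - a3 = -2, and every other listed constraint is also met.

Satisfiable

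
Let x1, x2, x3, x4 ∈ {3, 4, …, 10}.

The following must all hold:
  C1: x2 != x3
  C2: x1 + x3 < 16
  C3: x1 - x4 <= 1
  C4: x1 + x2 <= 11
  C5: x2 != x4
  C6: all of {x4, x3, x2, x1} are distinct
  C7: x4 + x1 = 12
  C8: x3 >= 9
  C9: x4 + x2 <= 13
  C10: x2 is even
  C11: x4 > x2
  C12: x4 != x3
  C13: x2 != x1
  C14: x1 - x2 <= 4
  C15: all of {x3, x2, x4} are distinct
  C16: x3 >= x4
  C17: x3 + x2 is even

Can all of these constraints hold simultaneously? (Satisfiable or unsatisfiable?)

One satisfying assignment is x1 = 5, x2 = 4, x3 = 10, x4 = 7.
For the less obvious constraints — constraint 2: x1 + x3 = 15; constraint 3: x1 - x4 = -2; constraint 4: x1 + x2 = 9 — and the others hold by inspection.

Satisfiable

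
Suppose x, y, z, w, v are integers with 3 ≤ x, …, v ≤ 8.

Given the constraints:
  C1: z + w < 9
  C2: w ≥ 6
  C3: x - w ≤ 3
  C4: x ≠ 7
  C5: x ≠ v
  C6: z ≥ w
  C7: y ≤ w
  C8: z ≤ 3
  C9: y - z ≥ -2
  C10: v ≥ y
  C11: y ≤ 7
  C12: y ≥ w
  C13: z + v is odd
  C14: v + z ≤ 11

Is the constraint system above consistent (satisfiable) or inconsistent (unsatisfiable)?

From constraints 2 and 6: z ≥ w and w ≥ 6, so z ≥ 6. From constraint 8: z ≤ 3. But 3 < 6, so no value of z works.

Unsatisfiable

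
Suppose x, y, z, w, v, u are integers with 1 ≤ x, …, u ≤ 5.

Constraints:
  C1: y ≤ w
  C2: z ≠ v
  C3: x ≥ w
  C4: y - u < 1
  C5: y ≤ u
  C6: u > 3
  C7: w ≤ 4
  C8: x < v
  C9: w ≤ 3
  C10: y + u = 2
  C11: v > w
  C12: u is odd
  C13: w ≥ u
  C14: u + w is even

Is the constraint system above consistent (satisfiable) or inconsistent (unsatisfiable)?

Unsatisfiable

From constraint 6: u ≥ 4. From constraints 9 and 13: u ≤ w and w ≤ 3, so u ≤ 3. But 3 < 4, so no value of u works.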